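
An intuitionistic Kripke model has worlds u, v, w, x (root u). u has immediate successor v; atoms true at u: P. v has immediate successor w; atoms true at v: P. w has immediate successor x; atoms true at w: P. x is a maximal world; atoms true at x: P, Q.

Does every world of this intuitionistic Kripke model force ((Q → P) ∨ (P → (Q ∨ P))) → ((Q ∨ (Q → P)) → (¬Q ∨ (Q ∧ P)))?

No

Not every world: u ⊮ ((Q → P) ∨ (P → (Q ∨ P))) → ((Q ∨ (Q → P)) → (¬Q ∨ (Q ∧ P))).
u ⊮ ((Q → P) ∨ (P → (Q ∨ P))) → ((Q ∨ (Q → P)) → (¬Q ∨ (Q ∧ P))): already at u itself, u ⊩ (Q → P) ∨ (P → (Q ∨ P)) but u ⊮ (Q ∨ (Q → P)) → (¬Q ∨ (Q ∧ P)).
u ⊮ (Q ∨ (Q → P)) → (¬Q ∨ (Q ∧ P)): already at u itself, u ⊩ Q ∨ (Q → P) but u ⊮ ¬Q ∨ (Q ∧ P).
u ⊮ ¬Q ∨ (Q ∧ P): neither disjunct is forced at u.
u ⊮ ¬Q since x is accessible from u and x ⊩ Q.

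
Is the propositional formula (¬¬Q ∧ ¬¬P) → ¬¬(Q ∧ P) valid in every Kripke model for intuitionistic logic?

This is the distribution of double negation over conjunction, which is intuitionistically derivable.
Assume ¬¬Q, ¬¬P, and ¬(Q ∧ P). From Q we'd get ¬P (since Q ∧ P is refuted), contradicting ¬¬P; so ¬Q, contradicting ¬¬Q.

Yes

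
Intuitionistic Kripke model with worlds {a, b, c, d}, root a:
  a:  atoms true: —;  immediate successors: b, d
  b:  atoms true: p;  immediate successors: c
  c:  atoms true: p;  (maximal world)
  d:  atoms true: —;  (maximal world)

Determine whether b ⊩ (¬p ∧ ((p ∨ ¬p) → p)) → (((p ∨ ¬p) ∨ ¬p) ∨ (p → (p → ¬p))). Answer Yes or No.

b ⊩ (¬p ∧ ((p ∨ ¬p) → p)) → (((p ∨ ¬p) ∨ ¬p) ∨ (p → (p → ¬p))) vacuously: no world accessible from b forces the antecedent ¬p ∧ ((p ∨ ¬p) → p).

Yes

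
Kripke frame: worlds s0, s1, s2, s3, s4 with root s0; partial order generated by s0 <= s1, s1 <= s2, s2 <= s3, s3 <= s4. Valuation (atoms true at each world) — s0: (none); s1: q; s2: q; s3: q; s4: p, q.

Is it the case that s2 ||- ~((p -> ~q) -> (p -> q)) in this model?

No

s2 ||-/- ~((p -> ~q) -> (p -> q)) since s2 is accessible from s2 and s2 ||- (p -> ~q) -> (p -> q).
s2 ||- (p -> ~q) -> (p -> q) vacuously: no world accessible from s2 forces the antecedent p -> ~q.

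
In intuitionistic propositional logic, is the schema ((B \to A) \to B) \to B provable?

This is Peirce's law, which is not intuitionistically valid.
A Kripke countermodel: worlds a, b; order generated by a \le b; atoms true at each world — a:{}; b:{B}.
a \nVdash ((B \to A) \to B) \to B: already at a itself, a \Vdash (B \to A) \to B but a \nVdash B.
a lacks atom B, so a \nVdash B.
So the root a does not force the formula.

No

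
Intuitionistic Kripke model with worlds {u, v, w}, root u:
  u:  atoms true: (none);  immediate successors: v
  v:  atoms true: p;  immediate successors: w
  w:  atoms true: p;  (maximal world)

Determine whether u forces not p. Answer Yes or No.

u does not force not p since v is accessible from u and v forces p.

No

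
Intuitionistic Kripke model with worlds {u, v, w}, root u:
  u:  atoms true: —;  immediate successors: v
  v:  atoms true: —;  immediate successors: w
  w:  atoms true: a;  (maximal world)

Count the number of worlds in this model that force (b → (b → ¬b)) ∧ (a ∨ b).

u: does not force it — u ⊮ (b → (b → ¬b)) ∧ (a ∨ b) since u fails a ∨ b.
v: does not force it.
w: forces it.
Worlds forcing the formula: {w}.

1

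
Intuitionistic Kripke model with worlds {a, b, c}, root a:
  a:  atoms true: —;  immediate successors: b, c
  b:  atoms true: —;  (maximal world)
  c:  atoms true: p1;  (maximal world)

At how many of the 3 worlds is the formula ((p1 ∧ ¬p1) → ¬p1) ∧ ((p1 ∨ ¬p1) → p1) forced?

a: does not force it — a ⊮ ((p1 ∧ ¬p1) → ¬p1) ∧ ((p1 ∨ ¬p1) → p1) since a fails (p1 ∨ ¬p1) → p1.
b: does not force it — b ⊮ ((p1 ∧ ¬p1) → ¬p1) ∧ ((p1 ∨ ¬p1) → p1) since b fails (p1 ∨ ¬p1) → p1.
c: forces it.
Worlds forcing the formula: {c}.

1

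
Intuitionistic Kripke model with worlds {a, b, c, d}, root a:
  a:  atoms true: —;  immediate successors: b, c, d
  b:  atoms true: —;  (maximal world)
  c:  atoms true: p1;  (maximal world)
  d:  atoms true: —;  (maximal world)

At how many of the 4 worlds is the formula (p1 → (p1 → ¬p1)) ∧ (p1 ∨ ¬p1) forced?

a: does not force it — a ⊮ (p1 → (p1 → ¬p1)) ∧ (p1 ∨ ¬p1) since a fails p1 → (p1 → ¬p1).
b: forces it.
c: does not force it — c ⊮ (p1 → (p1 → ¬p1)) ∧ (p1 ∨ ¬p1) since c fails p1 → (p1 → ¬p1).
d: forces it.
Worlds forcing the formula: {b, d}.

2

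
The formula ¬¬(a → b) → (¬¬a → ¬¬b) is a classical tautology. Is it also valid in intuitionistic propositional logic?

Yes

This is the distribution of double negation over implication, which is intuitionistically derivable.
Assume ¬¬(a → b) and ¬¬a; suppose ¬b. Then a → b would give ¬a (by contraposition), contradicting ¬¬a; so ¬(a → b), contradicting ¬¬(a → b). Hence ¬¬b.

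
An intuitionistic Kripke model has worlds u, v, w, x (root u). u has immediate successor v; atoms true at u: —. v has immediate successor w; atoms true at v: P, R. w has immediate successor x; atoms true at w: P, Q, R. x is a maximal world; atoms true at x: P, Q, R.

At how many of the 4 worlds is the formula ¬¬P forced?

4

u: forces it.
v: forces it.
w: forces it.
x: forces it.
Worlds forcing the formula: {u, v, w, x}.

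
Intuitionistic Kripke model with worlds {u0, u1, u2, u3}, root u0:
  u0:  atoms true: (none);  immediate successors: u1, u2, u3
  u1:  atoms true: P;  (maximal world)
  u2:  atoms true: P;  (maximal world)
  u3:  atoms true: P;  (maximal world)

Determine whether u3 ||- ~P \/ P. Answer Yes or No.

Yes

u3 ||- ~P \/ P via the disjunct P.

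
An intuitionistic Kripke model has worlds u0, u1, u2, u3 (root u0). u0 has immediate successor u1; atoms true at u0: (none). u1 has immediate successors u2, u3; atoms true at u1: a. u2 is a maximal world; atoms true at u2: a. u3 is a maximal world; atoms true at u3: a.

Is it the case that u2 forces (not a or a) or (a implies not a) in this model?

u2 forces (not a or a) or (a implies not a) via the disjunct not a or a.

Yes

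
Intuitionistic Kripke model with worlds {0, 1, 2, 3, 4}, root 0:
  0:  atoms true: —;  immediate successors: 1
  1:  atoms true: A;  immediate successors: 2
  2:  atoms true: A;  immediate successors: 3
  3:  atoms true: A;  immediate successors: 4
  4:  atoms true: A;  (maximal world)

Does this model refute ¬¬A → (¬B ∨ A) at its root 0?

No

0 ⊩ ¬¬A → (¬B ∨ A): every world accessible from 0 that forces ¬¬A (namely 0, 1, 2, 3, 4) also forces ¬B ∨ A.
So the root 0 forces ¬¬A → (¬B ∨ A); the model is not a countermodel.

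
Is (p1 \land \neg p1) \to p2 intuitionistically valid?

This is an instance of ex falso quodlibet, which is intuitionistically derivable.
No world can force both p1 and \neg p1, so the antecedent p1 \land \neg p1 is never forced and the implication holds vacuously at every world.

Yes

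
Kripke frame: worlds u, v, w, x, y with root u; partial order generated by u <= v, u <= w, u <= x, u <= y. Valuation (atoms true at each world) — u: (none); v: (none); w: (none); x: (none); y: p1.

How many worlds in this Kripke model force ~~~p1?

3

u: does not force it — u ||-/- ~~~p1 since y is accessible from u and y ||- ~~p1.
v: forces it.
w: forces it.
x: forces it.
y: does not force it.
Worlds forcing the formula: {v, w, x}.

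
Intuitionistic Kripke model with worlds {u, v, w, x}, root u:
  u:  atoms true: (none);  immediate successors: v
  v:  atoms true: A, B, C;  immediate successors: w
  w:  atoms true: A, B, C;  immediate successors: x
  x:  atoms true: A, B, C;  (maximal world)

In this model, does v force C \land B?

Yes

v \Vdash C \land B since v forces both conjuncts.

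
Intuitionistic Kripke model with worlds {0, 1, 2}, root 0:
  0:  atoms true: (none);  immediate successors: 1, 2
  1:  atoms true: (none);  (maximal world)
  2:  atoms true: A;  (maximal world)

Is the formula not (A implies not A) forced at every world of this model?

No

Not every world: 0 does not force not (A implies not A).
0 does not force not (A implies not A) since 1 is accessible from 0 and 1 forces A implies not A.
1 forces A implies not A vacuously: no world accessible from 1 forces the antecedent A.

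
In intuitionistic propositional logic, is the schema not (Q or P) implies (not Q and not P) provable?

Yes

This is a constructively valid De Morgan direction (negated disjunction to conjunction of negations), which is intuitionistically derivable.
From not (Q or P): if Q held then Q or P would, contradiction — so not Q; similarly not P.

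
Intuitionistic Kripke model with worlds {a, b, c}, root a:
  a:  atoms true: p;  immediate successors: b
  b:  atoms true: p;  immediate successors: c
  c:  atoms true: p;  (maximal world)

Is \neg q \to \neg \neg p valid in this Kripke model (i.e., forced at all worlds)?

a \Vdash \neg q \to \neg \neg p: every world accessible from a that forces \neg q (namely a, b, c) also forces \neg \neg p.
Since the root a forces \neg q \to \neg \neg p and forcing is persistent (monotone upward), every world forces it.

Yes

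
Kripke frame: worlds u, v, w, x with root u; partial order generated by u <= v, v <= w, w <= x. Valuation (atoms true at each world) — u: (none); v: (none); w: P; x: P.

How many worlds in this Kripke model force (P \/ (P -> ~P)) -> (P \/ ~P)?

4

u: forces it.
v: forces it.
w: forces it.
x: forces it.
Worlds forcing the formula: {u, v, w, x}.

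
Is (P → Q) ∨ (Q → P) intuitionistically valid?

No

This is the Gödel–Dummett linearity axiom, which is not intuitionistically valid.
A Kripke countermodel: worlds 0, 1, 2; order generated by 0 ≤ 1, 0 ≤ 2; atoms true at each world — 0:{}; 1:{P}; 2:{Q}.
0 ⊮ (P → Q) ∨ (Q → P): neither disjunct is forced at 0.
0 ⊮ P → Q: at the accessible world 1, 1 ⊩ P but 1 ⊮ Q.
1 lacks atom Q, so 1 ⊮ Q.
So the root 0 does not force the formula.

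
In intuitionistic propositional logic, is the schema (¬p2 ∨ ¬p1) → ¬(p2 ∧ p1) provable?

This is a constructively valid De Morgan direction (disjunction of negations to negated conjunction), which is intuitionistically derivable.
If ¬p2 holds at a world then no accessible world forces p2, hence none forces p2 ∧ p1; likewise for ¬p1.

Yes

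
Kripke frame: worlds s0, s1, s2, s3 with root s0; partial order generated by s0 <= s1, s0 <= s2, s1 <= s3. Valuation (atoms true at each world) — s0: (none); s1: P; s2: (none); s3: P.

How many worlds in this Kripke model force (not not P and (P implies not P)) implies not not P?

4

s0: forces it.
s1: forces it.
s2: forces it.
s3: forces it.
Worlds forcing the formula: {s0, s1, s2, s3}.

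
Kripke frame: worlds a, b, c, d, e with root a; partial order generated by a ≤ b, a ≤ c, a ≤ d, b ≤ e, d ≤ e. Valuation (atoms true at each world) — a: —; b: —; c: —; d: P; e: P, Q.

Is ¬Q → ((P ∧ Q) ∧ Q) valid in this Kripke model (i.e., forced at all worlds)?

No

Not every world: a ⊮ ¬Q → ((P ∧ Q) ∧ Q).
a ⊮ ¬Q → ((P ∧ Q) ∧ Q): at the accessible world c, c ⊩ ¬Q but c ⊮ (P ∧ Q) ∧ Q.
c ⊮ (P ∧ Q) ∧ Q since c fails P ∧ Q.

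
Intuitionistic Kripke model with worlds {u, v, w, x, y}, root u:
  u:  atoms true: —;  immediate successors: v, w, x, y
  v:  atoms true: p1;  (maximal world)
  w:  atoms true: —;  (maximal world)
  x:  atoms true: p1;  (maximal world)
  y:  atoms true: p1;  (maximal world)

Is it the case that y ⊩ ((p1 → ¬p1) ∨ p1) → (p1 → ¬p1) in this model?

y ⊮ ((p1 → ¬p1) ∨ p1) → (p1 → ¬p1): already at y itself, y ⊩ (p1 → ¬p1) ∨ p1 but y ⊮ p1 → ¬p1.
y ⊮ p1 → ¬p1: already at y itself, y ⊩ p1 but y ⊮ ¬p1.
y ⊮ ¬p1 since y is accessible from y and y ⊩ p1.

No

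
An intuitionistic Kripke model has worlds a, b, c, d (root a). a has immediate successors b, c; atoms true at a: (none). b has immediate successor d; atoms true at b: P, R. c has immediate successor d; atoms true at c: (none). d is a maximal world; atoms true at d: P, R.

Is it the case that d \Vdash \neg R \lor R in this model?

d \Vdash \neg R \lor R via the disjunct R.

Yes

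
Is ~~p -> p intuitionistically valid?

This is double-negation elimination, which is not intuitionistically valid.
A Kripke countermodel: worlds 0, 1; order generated by 0 <= 1; atoms true at each world — 0:{}; 1:{p}.
0 ||-/- ~~p -> p: already at 0 itself, 0 ||- ~~p but 0 ||-/- p.
0 lacks atom p, so 0 ||-/- p.
So the root 0 does not force the formula.

No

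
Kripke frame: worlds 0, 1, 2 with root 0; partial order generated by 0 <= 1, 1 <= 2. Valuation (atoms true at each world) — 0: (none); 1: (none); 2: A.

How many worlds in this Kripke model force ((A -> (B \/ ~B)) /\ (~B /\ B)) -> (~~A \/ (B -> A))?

3

0: forces it.
1: forces it.
2: forces it.
Worlds forcing the formula: {0, 1, 2}.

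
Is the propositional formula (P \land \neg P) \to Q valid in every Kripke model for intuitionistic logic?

Yes

This is an instance of ex falso quodlibet, which is intuitionistically derivable.
No world can force both P and \neg P, so the antecedent P \land \neg P is never forced and the implication holds vacuously at every world.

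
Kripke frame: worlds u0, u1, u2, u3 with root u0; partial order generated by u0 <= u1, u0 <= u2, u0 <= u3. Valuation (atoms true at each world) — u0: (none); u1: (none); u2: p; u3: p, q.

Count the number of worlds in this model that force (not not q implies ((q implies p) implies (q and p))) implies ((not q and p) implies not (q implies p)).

2

u0: does not force it — u0 does not force (not not q implies ((q implies p) implies (q and p))) implies ((not q and p) implies not (q implies p)): already at u0 itself, u0 forces not not q implies ((q implies p) implies (q and p)) but u0 does not force (not q and p) implies not (q implies p).
u1: forces it.
u2: does not force it.
u3: forces it.
Worlds forcing the formula: {u1, u3}.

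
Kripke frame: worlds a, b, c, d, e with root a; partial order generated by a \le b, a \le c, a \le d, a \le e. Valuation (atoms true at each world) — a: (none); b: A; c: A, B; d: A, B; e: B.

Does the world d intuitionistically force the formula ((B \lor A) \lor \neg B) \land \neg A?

No

d \nVdash ((B \lor A) \lor \neg B) \land \neg A since d fails \neg A.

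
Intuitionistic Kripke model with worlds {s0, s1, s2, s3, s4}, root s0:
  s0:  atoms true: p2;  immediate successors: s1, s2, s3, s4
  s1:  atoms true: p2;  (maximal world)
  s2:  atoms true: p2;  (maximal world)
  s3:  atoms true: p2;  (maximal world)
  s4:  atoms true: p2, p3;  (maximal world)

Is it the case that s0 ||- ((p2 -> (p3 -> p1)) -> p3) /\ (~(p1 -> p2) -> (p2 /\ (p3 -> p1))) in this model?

s0 ||-/- ((p2 -> (p3 -> p1)) -> p3) /\ (~(p1 -> p2) -> (p2 /\ (p3 -> p1))) since s0 fails (p2 -> (p3 -> p1)) -> p3.

No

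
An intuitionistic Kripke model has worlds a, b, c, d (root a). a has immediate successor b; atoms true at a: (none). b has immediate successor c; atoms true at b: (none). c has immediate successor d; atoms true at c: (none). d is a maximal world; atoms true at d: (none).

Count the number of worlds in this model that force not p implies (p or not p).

a: forces it.
b: forces it.
c: forces it.
d: forces it.
Worlds forcing the formula: {a, b, c, d}.

4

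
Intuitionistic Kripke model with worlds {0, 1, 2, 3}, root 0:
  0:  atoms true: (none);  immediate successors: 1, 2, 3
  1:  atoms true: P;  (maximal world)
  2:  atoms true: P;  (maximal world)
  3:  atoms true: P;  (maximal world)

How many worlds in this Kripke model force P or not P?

0: does not force it — 0 does not force P or not P: neither disjunct is forced at 0.
1: forces it.
2: forces it.
3: forces it.
Worlds forcing the formula: {1, 2, 3}.

3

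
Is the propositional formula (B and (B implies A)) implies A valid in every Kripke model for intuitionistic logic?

This is modus ponens in implicational form, which is intuitionistically derivable.
If a world forces B and B implies A, then applying the implication at that world (which is accessible from itself) gives A.

Yes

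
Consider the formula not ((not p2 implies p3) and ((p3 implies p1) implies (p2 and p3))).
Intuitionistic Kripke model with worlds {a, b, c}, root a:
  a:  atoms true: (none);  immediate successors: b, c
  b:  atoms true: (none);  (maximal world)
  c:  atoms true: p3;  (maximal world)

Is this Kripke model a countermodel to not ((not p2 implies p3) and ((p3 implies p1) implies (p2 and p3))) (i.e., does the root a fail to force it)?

a does not force not ((not p2 implies p3) and ((p3 implies p1) implies (p2 and p3))) since c is accessible from a and c forces (not p2 implies p3) and ((p3 implies p1) implies (p2 and p3)).
c forces (not p2 implies p3) and ((p3 implies p1) implies (p2 and p3)) since c forces both conjuncts.
So the root a does not force not ((not p2 implies p3) and ((p3 implies p1) implies (p2 and p3))); the model is a countermodel.

Yes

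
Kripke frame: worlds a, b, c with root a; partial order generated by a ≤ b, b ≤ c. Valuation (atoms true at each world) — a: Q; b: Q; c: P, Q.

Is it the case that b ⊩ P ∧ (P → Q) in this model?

b ⊮ P ∧ (P → Q) since b fails P.

No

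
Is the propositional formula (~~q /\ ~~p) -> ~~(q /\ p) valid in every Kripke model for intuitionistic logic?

This is the distribution of double negation over conjunction, which is intuitionistically derivable.
Assume ~~q, ~~p, and ~(q /\ p). From q we'd get ~p (since q /\ p is refuted), contradicting ~~p; so ~q, contradicting ~~q.

Yes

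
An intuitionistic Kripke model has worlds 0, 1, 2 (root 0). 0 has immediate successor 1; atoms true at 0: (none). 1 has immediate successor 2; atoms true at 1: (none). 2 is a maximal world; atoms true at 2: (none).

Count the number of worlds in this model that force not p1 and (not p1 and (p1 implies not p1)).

3

0: forces it.
1: forces it.
2: forces it.
Worlds forcing the formula: {0, 1, 2}.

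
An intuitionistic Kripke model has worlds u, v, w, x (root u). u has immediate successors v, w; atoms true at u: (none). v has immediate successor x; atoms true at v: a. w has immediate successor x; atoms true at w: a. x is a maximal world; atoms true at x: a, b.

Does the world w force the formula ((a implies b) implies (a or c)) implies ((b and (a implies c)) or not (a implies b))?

w does not force ((a implies b) implies (a or c)) implies ((b and (a implies c)) or not (a implies b)): already at w itself, w forces (a implies b) implies (a or c) but w does not force (b and (a implies c)) or not (a implies b).
w does not force (b and (a implies c)) or not (a implies b): neither disjunct is forced at w.
w does not force b and (a implies c) since w fails b.

No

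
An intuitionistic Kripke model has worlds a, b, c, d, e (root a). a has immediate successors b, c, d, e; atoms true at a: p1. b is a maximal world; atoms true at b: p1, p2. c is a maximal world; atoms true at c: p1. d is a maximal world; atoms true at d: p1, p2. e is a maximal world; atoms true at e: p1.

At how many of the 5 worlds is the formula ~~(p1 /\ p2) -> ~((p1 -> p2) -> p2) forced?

a: does not force it — a ||-/- ~~(p1 /\ p2) -> ~((p1 -> p2) -> p2): at the accessible world b, b ||- ~~(p1 /\ p2) but b ||-/- ~((p1 -> p2) -> p2).
b: does not force it — b ||-/- ~~(p1 /\ p2) -> ~((p1 -> p2) -> p2): already at b itself, b ||- ~~(p1 /\ p2) but b ||-/- ~((p1 -> p2) -> p2).
c: forces it.
d: does not force it — d ||-/- ~~(p1 /\ p2) -> ~((p1 -> p2) -> p2): already at d itself, d ||- ~~(p1 /\ p2) but d ||-/- ~((p1 -> p2) -> p2).
e: forces it.
Worlds forcing the formula: {c, e}.

2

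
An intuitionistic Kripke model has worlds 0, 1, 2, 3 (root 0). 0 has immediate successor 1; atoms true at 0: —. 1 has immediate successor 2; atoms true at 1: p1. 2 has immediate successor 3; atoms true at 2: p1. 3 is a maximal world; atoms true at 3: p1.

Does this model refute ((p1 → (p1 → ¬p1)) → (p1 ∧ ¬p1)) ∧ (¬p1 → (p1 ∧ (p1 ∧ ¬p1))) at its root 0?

0 ⊩ ((p1 → (p1 → ¬p1)) → (p1 ∧ ¬p1)) ∧ (¬p1 → (p1 ∧ (p1 ∧ ¬p1))) since 0 forces both conjuncts.
So the root 0 forces ((p1 → (p1 → ¬p1)) → (p1 ∧ ¬p1)) ∧ (¬p1 → (p1 ∧ (p1 ∧ ¬p1))); the model is not a countermodel.

No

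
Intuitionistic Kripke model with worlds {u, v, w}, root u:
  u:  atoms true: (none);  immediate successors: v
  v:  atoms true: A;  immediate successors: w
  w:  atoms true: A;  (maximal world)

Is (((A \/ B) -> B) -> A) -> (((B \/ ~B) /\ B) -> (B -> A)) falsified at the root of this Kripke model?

u ||- (((A \/ B) -> B) -> A) -> (((B \/ ~B) /\ B) -> (B -> A)): every world accessible from u that forces ((A \/ B) -> B) -> A (namely u, v, w) also forces ((B \/ ~B) /\ B) -> (B -> A).
So the root u forces (((A \/ B) -> B) -> A) -> (((B \/ ~B) /\ B) -> (B -> A)); the model is not a countermodel.

No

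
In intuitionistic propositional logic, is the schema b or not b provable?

This is the law of excluded middle, which is not intuitionistically valid.
A Kripke countermodel: worlds s0, s1; order generated by s0 <= s1; atoms true at each world — s0:{}; s1:{b}.
s0 does not force b or not b: neither disjunct is forced at s0.
s0 lacks atom b, so s0 does not force b.
So the root s0 does not force the formula.

No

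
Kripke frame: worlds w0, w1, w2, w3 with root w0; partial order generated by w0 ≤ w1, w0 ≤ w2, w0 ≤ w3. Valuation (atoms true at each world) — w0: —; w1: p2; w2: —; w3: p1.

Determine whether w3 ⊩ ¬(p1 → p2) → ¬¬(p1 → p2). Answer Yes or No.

w3 ⊮ ¬(p1 → p2) → ¬¬(p1 → p2): already at w3 itself, w3 ⊩ ¬(p1 → p2) but w3 ⊮ ¬¬(p1 → p2).
w3 ⊮ ¬¬(p1 → p2) since w3 is accessible from w3 and w3 ⊩ ¬(p1 → p2).
w3 ⊩ ¬(p1 → p2): no world accessible from w3 forces p1 → p2.

No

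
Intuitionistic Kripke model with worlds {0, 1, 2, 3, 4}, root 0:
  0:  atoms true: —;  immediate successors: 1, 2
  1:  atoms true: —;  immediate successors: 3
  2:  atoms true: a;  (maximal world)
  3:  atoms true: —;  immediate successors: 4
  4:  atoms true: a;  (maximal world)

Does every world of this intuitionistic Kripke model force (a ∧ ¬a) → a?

0 ⊩ (a ∧ ¬a) → a vacuously: no world accessible from 0 forces the antecedent a ∧ ¬a.
Since the root 0 forces (a ∧ ¬a) → a and forcing is persistent (monotone upward), every world forces it.

Yes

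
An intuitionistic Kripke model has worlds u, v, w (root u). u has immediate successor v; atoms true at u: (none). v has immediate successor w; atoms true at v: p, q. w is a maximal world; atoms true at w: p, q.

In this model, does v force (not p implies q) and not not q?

Yes

v forces (not p implies q) and not not q since v forces both conjuncts.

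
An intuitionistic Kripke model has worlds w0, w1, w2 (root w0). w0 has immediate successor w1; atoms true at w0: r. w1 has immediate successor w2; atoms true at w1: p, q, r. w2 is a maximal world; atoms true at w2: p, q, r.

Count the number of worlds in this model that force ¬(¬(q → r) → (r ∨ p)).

w0: does not force it — w0 ⊮ ¬(¬(q → r) → (r ∨ p)) since w0 is accessible from w0 and w0 ⊩ ¬(q → r) → (r ∨ p).
w1: does not force it — w1 ⊮ ¬(¬(q → r) → (r ∨ p)) since w1 is accessible from w1 and w1 ⊩ ¬(q → r) → (r ∨ p).
w2: does not force it.
Worlds forcing the formula: { }.

0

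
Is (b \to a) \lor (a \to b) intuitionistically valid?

No

This is the Gödel–Dummett linearity axiom, which is not intuitionistically valid.
A Kripke countermodel: worlds u, v, w; order generated by u \le v, u \le w; atoms true at each world — u:{}; v:{b}; w:{a}.
u \nVdash (b \to a) \lor (a \to b): neither disjunct is forced at u.
u \nVdash b \to a: at the accessible world v, v \Vdash b but v \nVdash a.
v lacks atom a, so v \nVdash a.
So the root u does not force the formula.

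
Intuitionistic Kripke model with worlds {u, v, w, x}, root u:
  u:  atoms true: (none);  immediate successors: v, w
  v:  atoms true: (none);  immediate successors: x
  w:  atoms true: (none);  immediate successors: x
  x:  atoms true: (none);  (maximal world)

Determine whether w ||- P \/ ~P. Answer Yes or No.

Yes

w ||- P \/ ~P via the disjunct ~P.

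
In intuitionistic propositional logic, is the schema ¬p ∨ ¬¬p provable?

No

This is the weak law of excluded middle, which is not intuitionistically valid.
A Kripke countermodel: worlds w0, w1, w2; order generated by w0 ≤ w1, w0 ≤ w2; atoms true at each world — w0:{}; w1:{p}; w2:{}.
w0 ⊮ ¬p ∨ ¬¬p: neither disjunct is forced at w0.
w0 ⊮ ¬p since w1 is accessible from w0 and w1 ⊩ p.
So the root w0 does not force the formula.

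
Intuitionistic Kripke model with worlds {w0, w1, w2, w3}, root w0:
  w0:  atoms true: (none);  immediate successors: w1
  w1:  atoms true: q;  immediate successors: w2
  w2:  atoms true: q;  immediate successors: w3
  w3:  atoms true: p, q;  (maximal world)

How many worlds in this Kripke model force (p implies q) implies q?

3

w0: does not force it — w0 does not force (p implies q) implies q: already at w0 itself, w0 forces p implies q but w0 does not force q.
w1: forces it.
w2: forces it.
w3: forces it.
Worlds forcing the formula: {w1, w2, w3}.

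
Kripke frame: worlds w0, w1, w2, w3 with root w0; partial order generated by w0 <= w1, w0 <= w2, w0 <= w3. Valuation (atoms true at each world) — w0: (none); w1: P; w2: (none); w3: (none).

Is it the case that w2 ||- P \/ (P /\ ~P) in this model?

No

w2 ||-/- P \/ (P /\ ~P): neither disjunct is forced at w2.
w2 lacks atom P, so w2 ||-/- P.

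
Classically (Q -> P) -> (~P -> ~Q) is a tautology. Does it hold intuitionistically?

Yes

This is the forward direction of contraposition, which is intuitionistically derivable.
Assume Q -> P and ~P. If Q held then P would follow, contradicting ~P; so ~Q.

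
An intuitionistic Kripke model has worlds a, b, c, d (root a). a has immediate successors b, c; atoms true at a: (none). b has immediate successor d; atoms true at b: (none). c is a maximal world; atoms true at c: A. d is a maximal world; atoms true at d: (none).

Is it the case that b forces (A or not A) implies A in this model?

No

b does not force (A or not A) implies A: already at b itself, b forces A or not A but b does not force A.
b lacks atom A, so b does not force A.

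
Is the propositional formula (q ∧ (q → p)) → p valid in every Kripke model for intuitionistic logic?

This is modus ponens in implicational form, which is intuitionistically derivable.
If a world forces q and q → p, then applying the implication at that world (which is accessible from itself) gives p.

Yes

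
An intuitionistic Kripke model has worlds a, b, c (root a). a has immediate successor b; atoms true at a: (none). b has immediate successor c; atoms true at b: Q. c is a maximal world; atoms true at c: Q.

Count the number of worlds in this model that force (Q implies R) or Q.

a: does not force it — a does not force (Q implies R) or Q: neither disjunct is forced at a.
b: forces it.
c: forces it.
Worlds forcing the formula: {b, c}.

2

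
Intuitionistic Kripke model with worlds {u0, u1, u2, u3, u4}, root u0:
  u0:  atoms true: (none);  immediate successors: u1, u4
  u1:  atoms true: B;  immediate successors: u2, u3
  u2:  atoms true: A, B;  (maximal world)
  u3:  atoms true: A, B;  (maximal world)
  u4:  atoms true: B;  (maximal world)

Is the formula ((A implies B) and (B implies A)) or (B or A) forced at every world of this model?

No

Not every world: u0 does not force ((A implies B) and (B implies A)) or (B or A).
u0 does not force ((A implies B) and (B implies A)) or (B or A): neither disjunct is forced at u0.
u0 does not force (A implies B) and (B implies A) since u0 fails B implies A.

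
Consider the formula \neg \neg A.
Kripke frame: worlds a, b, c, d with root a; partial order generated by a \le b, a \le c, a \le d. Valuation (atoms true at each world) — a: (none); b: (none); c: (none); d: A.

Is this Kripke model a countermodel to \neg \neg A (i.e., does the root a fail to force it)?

a \nVdash \neg \neg A since b is accessible from a and b \Vdash \neg A.
b \Vdash \neg A: no world accessible from b forces A.
So the root a does not force \neg \neg A; the model is a countermodel.

Yes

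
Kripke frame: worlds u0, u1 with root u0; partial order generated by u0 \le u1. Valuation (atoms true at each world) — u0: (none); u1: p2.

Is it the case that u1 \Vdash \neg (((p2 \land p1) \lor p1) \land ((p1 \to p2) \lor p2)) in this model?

u1 \Vdash \neg (((p2 \land p1) \lor p1) \land ((p1 \to p2) \lor p2)): no world accessible from u1 forces ((p2 \land p1) \lor p1) \land ((p1 \to p2) \lor p2).

Yes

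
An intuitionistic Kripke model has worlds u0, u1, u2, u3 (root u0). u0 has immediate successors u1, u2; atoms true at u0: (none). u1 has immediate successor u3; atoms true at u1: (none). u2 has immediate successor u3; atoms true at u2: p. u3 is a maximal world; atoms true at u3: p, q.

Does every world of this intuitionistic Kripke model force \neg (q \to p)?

No

Not every world: u0 \nVdash \neg (q \to p).
u0 \nVdash \neg (q \to p) since u0 is accessible from u0 and u0 \Vdash q \to p.
u0 \Vdash q \to p: every world accessible from u0 that forces q (namely u3) also forces p.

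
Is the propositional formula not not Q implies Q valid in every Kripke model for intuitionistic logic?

No

This is double-negation elimination, which is not intuitionistically valid.
A Kripke countermodel: worlds w0, w1; order generated by w0 <= w1; atoms true at each world — w0:{}; w1:{Q}.
w0 does not force not not Q implies Q: already at w0 itself, w0 forces not not Q but w0 does not force Q.
w0 lacks atom Q, so w0 does not force Q.
So the root w0 does not force the formula.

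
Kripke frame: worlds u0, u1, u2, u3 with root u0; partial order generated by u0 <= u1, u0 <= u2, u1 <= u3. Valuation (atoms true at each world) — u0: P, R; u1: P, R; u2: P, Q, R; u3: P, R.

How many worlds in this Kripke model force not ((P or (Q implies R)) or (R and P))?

u0: does not force it — u0 does not force not ((P or (Q implies R)) or (R and P)) since u0 is accessible from u0 and u0 forces (P or (Q implies R)) or (R and P).
u1: does not force it.
u2: does not force it.
u3: does not force it.
Worlds forcing the formula: { }.

0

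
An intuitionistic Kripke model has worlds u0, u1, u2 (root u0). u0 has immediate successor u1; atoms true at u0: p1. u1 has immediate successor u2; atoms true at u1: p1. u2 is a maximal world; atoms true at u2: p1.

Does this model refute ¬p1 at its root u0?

Yes

u0 ⊮ ¬p1 since u0 is accessible from u0 and u0 ⊩ p1.
So the root u0 does not force ¬p1; the model is a countermodel.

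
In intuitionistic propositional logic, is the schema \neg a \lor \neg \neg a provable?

No

This is the weak law of excluded middle, which is not intuitionistically valid.
A Kripke countermodel: worlds u0, u1, u2; order generated by u0 \le u1, u0 \le u2; atoms true at each world — u0:{}; u1:{a}; u2:{}.
u0 \nVdash \neg a \lor \neg \neg a: neither disjunct is forced at u0.
u0 \nVdash \neg a since u1 is accessible from u0 and u1 \Vdash a.
So the root u0 does not force the formula.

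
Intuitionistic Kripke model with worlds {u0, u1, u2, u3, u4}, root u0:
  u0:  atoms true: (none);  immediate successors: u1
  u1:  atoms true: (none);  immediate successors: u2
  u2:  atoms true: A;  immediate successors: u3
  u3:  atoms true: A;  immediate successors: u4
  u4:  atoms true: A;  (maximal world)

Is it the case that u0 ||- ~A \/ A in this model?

u0 ||-/- ~A \/ A: neither disjunct is forced at u0.
u0 ||-/- ~A since u2 is accessible from u0 and u2 ||- A.

No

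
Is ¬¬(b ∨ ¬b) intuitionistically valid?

This is the double negation of excluded middle, which is intuitionistically derivable.
Assuming ¬(b ∨ ¬b): from b we'd get b ∨ ¬b, so ¬b; but then b ∨ ¬b again — contradiction. Hence ¬¬(b ∨ ¬b).

Yes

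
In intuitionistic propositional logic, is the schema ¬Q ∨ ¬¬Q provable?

This is the weak law of excluded middle, which is not intuitionistically valid.
A Kripke countermodel: worlds 0, 1, 2; order generated by 0 ≤ 1, 0 ≤ 2; atoms true at each world — 0:{}; 1:{Q}; 2:{}.
0 ⊮ ¬Q ∨ ¬¬Q: neither disjunct is forced at 0.
0 ⊮ ¬Q since 1 is accessible from 0 and 1 ⊩ Q.
So the root 0 does not force the formula.

No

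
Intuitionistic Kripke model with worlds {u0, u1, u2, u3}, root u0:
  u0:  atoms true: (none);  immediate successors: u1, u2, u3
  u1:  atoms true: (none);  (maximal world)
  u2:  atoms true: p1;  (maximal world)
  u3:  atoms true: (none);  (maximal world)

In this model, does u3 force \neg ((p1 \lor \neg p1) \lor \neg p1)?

No

u3 \nVdash \neg ((p1 \lor \neg p1) \lor \neg p1) since u3 is accessible from u3 and u3 \Vdash (p1 \lor \neg p1) \lor \neg p1.
u3 \Vdash (p1 \lor \neg p1) \lor \neg p1 via the disjunct p1 \lor \neg p1.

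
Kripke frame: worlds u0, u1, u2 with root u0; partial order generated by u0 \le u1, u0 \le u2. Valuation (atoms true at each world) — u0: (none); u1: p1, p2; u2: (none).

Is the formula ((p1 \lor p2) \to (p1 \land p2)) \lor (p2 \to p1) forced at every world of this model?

Yes

u0 \Vdash ((p1 \lor p2) \to (p1 \land p2)) \lor (p2 \to p1) via the disjunct (p1 \lor p2) \to (p1 \land p2).
Since the root u0 forces ((p1 \lor p2) \to (p1 \land p2)) \lor (p2 \to p1) and forcing is persistent (monotone upward), every world forces it.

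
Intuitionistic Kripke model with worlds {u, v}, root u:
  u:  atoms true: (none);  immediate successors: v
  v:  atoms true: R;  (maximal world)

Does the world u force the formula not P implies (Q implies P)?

u forces not P implies (Q implies P): every world accessible from u that forces not P (namely u, v) also forces Q implies P.

Yes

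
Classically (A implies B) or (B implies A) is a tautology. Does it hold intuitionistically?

No

This is the Gödel–Dummett linearity axiom, which is not intuitionistically valid.
A Kripke countermodel: worlds w0, w1, w2; order generated by w0 <= w1, w0 <= w2; atoms true at each world — w0:{}; w1:{A}; w2:{B}.
w0 does not force (A implies B) or (B implies A): neither disjunct is forced at w0.
w0 does not force A implies B: at the accessible world w1, w1 forces A but w1 does not force B.
w1 lacks atom B, so w1 does not force B.
So the root w0 does not force the formula.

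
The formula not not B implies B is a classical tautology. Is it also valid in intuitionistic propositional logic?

No

This is double-negation elimination, which is not intuitionistically valid.
A Kripke countermodel: worlds u0, u1; order generated by u0 <= u1; atoms true at each world — u0:{}; u1:{B}.
u0 does not force not not B implies B: already at u0 itself, u0 forces not not B but u0 does not force B.
u0 lacks atom B, so u0 does not force B.
So the root u0 does not force the formula.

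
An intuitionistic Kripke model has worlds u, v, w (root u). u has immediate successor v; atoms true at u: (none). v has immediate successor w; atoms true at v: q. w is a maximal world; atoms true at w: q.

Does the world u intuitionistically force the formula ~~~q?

No

u ||-/- ~~~q since u is accessible from u and u ||- ~~q.
u ||- ~~q: no world accessible from u forces ~q.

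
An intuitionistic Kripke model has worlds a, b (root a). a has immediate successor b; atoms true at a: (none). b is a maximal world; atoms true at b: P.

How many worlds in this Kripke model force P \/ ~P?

a: does not force it — a ||-/- P \/ ~P: neither disjunct is forced at a.
b: forces it.
Worlds forcing the formula: {b}.

1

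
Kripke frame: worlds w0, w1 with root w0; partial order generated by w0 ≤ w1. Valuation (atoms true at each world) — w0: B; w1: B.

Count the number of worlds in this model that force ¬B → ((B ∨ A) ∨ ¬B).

2

w0: forces it.
w1: forces it.
Worlds forcing the formula: {w0, w1}.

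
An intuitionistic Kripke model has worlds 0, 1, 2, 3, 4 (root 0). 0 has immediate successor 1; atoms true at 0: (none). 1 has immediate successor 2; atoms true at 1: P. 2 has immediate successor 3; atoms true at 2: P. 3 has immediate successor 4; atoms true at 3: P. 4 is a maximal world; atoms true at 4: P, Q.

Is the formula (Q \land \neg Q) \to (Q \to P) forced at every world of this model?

Yes

0 \Vdash (Q \land \neg Q) \to (Q \to P) vacuously: no world accessible from 0 forces the antecedent Q \land \neg Q.
Since the root 0 forces (Q \land \neg Q) \to (Q \to P) and forcing is persistent (monotone upward), every world forces it.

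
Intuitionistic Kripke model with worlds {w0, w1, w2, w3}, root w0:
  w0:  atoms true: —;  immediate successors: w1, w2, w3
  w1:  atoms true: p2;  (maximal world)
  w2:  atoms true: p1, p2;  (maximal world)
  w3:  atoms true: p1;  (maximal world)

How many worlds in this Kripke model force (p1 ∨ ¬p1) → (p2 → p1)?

2

w0: does not force it — w0 ⊮ (p1 ∨ ¬p1) → (p2 → p1): at the accessible world w1, w1 ⊩ p1 ∨ ¬p1 but w1 ⊮ p2 → p1.
w1: does not force it — w1 ⊮ (p1 ∨ ¬p1) → (p2 → p1): already at w1 itself, w1 ⊩ p1 ∨ ¬p1 but w1 ⊮ p2 → p1.
w2: forces it.
w3: forces it.
Worlds forcing the formula: {w2, w3}.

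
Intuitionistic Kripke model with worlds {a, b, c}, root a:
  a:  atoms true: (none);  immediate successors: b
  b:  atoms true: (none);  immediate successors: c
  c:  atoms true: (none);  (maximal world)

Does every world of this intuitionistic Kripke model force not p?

Yes

a forces not p: no world accessible from a forces p.
Since the root a forces not p and forcing is persistent (monotone upward), every world forces it.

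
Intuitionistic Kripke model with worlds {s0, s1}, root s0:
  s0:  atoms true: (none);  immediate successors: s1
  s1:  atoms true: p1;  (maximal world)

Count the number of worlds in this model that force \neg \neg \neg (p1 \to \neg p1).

2

s0: forces it.
s1: forces it.
Worlds forcing the formula: {s0, s1}.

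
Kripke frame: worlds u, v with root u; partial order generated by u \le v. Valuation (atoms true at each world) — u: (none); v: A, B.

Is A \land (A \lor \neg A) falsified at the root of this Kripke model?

Yes

u \nVdash A \land (A \lor \neg A) since u fails A.
So the root u does not force A \land (A \lor \neg A); the model is a countermodel.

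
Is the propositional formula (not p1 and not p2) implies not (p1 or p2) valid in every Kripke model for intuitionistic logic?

This is a constructively valid De Morgan direction (conjunction of negations to negated disjunction), which is intuitionistically derivable.
If both not p1 and not p2 hold at a world, no accessible world forces p1 or forces p2, so none forces p1 or p2.

Yes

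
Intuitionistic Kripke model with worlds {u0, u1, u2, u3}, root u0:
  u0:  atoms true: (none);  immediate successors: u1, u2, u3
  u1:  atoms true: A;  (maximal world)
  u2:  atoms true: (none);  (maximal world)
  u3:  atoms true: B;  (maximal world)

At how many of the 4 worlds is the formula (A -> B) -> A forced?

1

u0: does not force it — u0 ||-/- (A -> B) -> A: at the accessible world u2, u2 ||- A -> B but u2 ||-/- A.
u1: forces it.
u2: does not force it — u2 ||-/- (A -> B) -> A: already at u2 itself, u2 ||- A -> B but u2 ||-/- A.
u3: does not force it — u3 ||-/- (A -> B) -> A: already at u3 itself, u3 ||- A -> B but u3 ||-/- A.
Worlds forcing the formula: {u1}.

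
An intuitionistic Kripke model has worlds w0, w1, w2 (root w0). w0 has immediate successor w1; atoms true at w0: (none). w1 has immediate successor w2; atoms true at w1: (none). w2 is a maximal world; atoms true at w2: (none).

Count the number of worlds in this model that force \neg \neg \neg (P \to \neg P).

0

w0: does not force it — w0 \nVdash \neg \neg \neg (P \to \neg P) since w0 is accessible from w0 and w0 \Vdash \neg \neg (P \to \neg P).
w1: does not force it — w1 \nVdash \neg \neg \neg (P \to \neg P) since w1 is accessible from w1 and w1 \Vdash \neg \neg (P \to \neg P).
w2: does not force it.
Worlds forcing the formula: { }.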